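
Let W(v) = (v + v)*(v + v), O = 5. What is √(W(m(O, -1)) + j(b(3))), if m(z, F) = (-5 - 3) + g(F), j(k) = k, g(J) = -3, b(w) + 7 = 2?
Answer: √479 ≈ 21.886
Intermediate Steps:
b(w) = -5 (b(w) = -7 + 2 = -5)
m(z, F) = -11 (m(z, F) = (-5 - 3) - 3 = -8 - 3 = -11)
W(v) = 4*v² (W(v) = (2*v)*(2*v) = 4*v²)
√(W(m(O, -1)) + j(b(3))) = √(4*(-11)² - 5) = √(4*121 - 5) = √(484 - 5) = √479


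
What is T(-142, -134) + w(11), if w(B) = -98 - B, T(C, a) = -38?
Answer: -147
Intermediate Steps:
T(-142, -134) + w(11) = -38 + (-98 - 1*11) = -38 + (-98 - 11) = -38 - 109 = -147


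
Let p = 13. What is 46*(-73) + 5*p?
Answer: -3293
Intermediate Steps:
46*(-73) + 5*p = 46*(-73) + 5*13 = -3358 + 65 = -3293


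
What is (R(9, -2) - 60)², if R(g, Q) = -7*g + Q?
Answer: 15625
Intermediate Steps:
R(g, Q) = Q - 7*g
(R(9, -2) - 60)² = ((-2 - 7*9) - 60)² = ((-2 - 63) - 60)² = (-65 - 60)² = (-125)² = 15625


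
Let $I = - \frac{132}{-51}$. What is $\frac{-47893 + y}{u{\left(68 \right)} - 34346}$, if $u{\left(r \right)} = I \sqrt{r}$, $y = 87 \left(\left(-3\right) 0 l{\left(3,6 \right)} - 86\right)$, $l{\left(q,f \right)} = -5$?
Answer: $\frac{16166232875}{10027001714} + \frac{1218250 \sqrt{17}}{5013500857} \approx 1.6133$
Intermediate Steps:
$I = \frac{44}{17}$ ($I = \left(-132\right) \left(- \frac{1}{51}\right) = \frac{44}{17} \approx 2.5882$)
$y = -7482$ ($y = 87 \left(\left(-3\right) 0 \left(-5\right) - 86\right) = 87 \left(0 \left(-5\right) - 86\right) = 87 \left(0 - 86\right) = 87 \left(-86\right) = -7482$)
$u{\left(r \right)} = \frac{44 \sqrt{r}}{17}$
$\frac{-47893 + y}{u{\left(68 \right)} - 34346} = \frac{-47893 - 7482}{\frac{44 \sqrt{68}}{17} - 34346} = - \frac{55375}{\frac{44 \cdot 2 \sqrt{17}}{17} - 34346} = - \frac{55375}{\frac{88 \sqrt{17}}{17} - 34346} = - \frac{55375}{-34346 + \frac{88 \sqrt{17}}{17}}$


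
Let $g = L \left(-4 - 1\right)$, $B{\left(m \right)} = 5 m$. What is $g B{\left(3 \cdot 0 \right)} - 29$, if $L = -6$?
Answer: $-29$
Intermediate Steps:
$g = 30$ ($g = - 6 \left(-4 - 1\right) = \left(-6\right) \left(-5\right) = 30$)
$g B{\left(3 \cdot 0 \right)} - 29 = 30 \cdot 5 \cdot 3 \cdot 0 - 29 = 30 \cdot 5 \cdot 0 - 29 = 30 \cdot 0 - 29 = 0 - 29 = -29$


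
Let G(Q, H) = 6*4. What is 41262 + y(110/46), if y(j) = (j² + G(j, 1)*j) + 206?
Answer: 21969957/529 ≈ 41531.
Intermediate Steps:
G(Q, H) = 24
y(j) = 206 + j² + 24*j (y(j) = (j² + 24*j) + 206 = 206 + j² + 24*j)
41262 + y(110/46) = 41262 + (206 + (110/46)² + 24*(110/46)) = 41262 + (206 + (110*(1/46))² + 24*(110*(1/46))) = 41262 + (206 + (55/23)² + 24*(55/23)) = 41262 + (206 + 3025/529 + 1320/23) = 41262 + 142359/529 = 21969957/529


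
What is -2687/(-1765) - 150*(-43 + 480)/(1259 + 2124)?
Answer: -106605629/5970995 ≈ -17.854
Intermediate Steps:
-2687/(-1765) - 150*(-43 + 480)/(1259 + 2124) = -2687*(-1/1765) - 150/(3383/437) = 2687/1765 - 150/(3383*(1/437)) = 2687/1765 - 150/3383/437 = 2687/1765 - 150*437/3383 = 2687/1765 - 65550/3383 = -106605629/5970995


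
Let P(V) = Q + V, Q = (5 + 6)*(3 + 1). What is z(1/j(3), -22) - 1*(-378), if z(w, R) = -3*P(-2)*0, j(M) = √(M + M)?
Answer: 378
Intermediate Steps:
j(M) = √2*√M (j(M) = √(2*M) = √2*√M)
Q = 44 (Q = 11*4 = 44)
P(V) = 44 + V
z(w, R) = 0 (z(w, R) = -3*(44 - 2)*0 = -3*42*0 = -126*0 = 0)
z(1/j(3), -22) - 1*(-378) = 0 - 1*(-378) = 0 + 378 = 378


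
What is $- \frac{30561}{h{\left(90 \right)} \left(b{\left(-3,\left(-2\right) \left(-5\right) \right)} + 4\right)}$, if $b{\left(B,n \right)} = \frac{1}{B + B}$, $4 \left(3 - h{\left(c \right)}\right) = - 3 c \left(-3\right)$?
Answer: $\frac{122244}{3059} \approx 39.962$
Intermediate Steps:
$h{\left(c \right)} = 3 - \frac{9 c}{4}$ ($h{\left(c \right)} = 3 - \frac{- 3 c \left(-3\right)}{4} = 3 - \frac{9 c}{4}$)
$b{\left(B,n \right)} = \frac{1}{2 B}$
$- \frac{30561}{h{\left(90 \right)} \left(b{\left(-3,\left(-2\right) \left(-5\right) \right)} + 4\right)} = - \frac{30561}{\left(3 - \frac{405}{2}\right) \left(\frac{1}{2 \left(-3\right)} + 4\right)} = - \frac{30561}{\left(3 - \frac{405}{2}\right) \left(\frac{1}{2} \left(- \frac{1}{3}\right) + 4\right)} = - \frac{30561}{\left(- \frac{399}{2}\right) \left(- \frac{1}{6} + 4\right)} = - \frac{30561}{\left(- \frac{399}{2}\right) \frac{23}{6}} = - \frac{30561}{- \frac{3059}{4}} = \left(-30561\right) \left(- \frac{4}{3059}\right) = \frac{122244}{3059}$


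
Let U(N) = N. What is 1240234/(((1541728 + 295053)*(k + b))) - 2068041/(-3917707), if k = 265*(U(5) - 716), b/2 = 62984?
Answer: 1229028339854093/2328324999608993 ≈ 0.52786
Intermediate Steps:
b = 125968 (b = 2*62984 = 125968)
k = -188415 (k = 265*(5 - 716) = 265*(-711) = -188415)
1240234/(((1541728 + 295053)*(k + b))) - 2068041/(-3917707) = 1240234/(((1541728 + 295053)*(-188415 + 125968))) - 2068041/(-3917707) = 1240234/((1836781*(-62447))) - 2068041*(-1/3917707) = 1240234/(-114701463107) + 2068041/3917707 = 1240234*(-1/114701463107) + 2068041/3917707 = -1240234/114701463107 + 2068041/3917707 = 1229028339854093/2328324999608993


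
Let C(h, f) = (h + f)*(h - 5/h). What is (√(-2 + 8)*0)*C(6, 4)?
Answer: 0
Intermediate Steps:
C(h, f) = (f + h)*(h - 5/h)
(√(-2 + 8)*0)*C(6, 4) = (√(-2 + 8)*0)*(-5 + 6² + 4*6 - 5*4/6) = (√6*0)*(-5 + 36 + 24 - 5*4*⅙) = 0*(-5 + 36 + 24 - 10/3) = 0*(155/3) = 0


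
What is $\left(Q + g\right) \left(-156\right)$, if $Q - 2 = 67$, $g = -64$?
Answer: $-780$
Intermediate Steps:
$Q = 69$ ($Q = 2 + 67 = 69$)
$\left(Q + g\right) \left(-156\right) = \left(69 - 64\right) \left(-156\right) = 5 \left(-156\right) = -780$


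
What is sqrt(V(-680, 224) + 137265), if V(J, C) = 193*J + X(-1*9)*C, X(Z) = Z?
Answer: sqrt(4009) ≈ 63.317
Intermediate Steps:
V(J, C) = -9*C + 193*J (V(J, C) = 193*J + (-1*9)*C = 193*J - 9*C = -9*C + 193*J)
sqrt(V(-680, 224) + 137265) = sqrt((-9*224 + 193*(-680)) + 137265) = sqrt((-2016 - 131240) + 137265) = sqrt(-133256 + 137265) = sqrt(4009)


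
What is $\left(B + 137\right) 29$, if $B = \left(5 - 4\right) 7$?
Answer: $4176$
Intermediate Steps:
$B = 7$ ($B = 1 \cdot 7 = 7$)
$\left(B + 137\right) 29 = \left(7 + 137\right) 29 = 144 \cdot 29 = 4176$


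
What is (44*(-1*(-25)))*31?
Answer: 34100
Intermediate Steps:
(44*(-1*(-25)))*31 = (44*25)*31 = 1100*31 = 34100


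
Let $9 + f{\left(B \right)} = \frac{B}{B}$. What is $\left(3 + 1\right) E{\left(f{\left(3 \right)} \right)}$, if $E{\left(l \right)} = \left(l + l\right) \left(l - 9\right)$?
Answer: $1088$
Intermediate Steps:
$f{\left(B \right)} = -8$ ($f{\left(B \right)} = -9 + \frac{B}{B} = -9 + 1 = -8$)
$E{\left(l \right)} = 2 l \left(-9 + l\right)$
$\left(3 + 1\right) E{\left(f{\left(3 \right)} \right)} = \left(3 + 1\right) 2 \left(-8\right) \left(-9 - 8\right) = 4 \cdot 2 \left(-8\right) \left(-17\right) = 4 \cdot 272 = 1088$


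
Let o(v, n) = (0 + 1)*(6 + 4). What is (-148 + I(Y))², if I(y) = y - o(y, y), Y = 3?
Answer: 24025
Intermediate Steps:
o(v, n) = 10 (o(v, n) = 1*10 = 10)
I(y) = -10 + y (I(y) = y - 1*10 = y - 10 = -10 + y)
(-148 + I(Y))² = (-148 + (-10 + 3))² = (-148 - 7)² = (-155)² = 24025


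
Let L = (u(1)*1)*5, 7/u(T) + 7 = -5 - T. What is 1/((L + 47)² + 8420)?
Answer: 169/1754756 ≈ 9.6310e-5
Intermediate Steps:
u(T) = 7/(-12 - T) (u(T) = 7/(-7 + (-5 - T)) = 7/(-12 - T))
L = -35/13 (L = (-7/(12 + 1)*1)*5 = (-7/13*1)*5 = (-7*1/13*1)*5 = -7/13*1*5 = -7/13*5 = -35/13 ≈ -2.6923)
1/((L + 47)² + 8420) = 1/((-35/13 + 47)² + 8420) = 1/((576/13)² + 8420) = 1/(331776/169 + 8420) = 1/(1754756/169) = 169/1754756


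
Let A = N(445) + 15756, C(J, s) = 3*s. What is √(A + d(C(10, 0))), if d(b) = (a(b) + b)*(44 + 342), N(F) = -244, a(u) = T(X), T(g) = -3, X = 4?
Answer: √14354 ≈ 119.81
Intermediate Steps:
a(u) = -3
d(b) = -1158 + 386*b (d(b) = (-3 + b)*(44 + 342) = (-3 + b)*386 = -1158 + 386*b)
A = 15512 (A = -244 + 15756 = 15512)
√(A + d(C(10, 0))) = √(15512 + (-1158 + 386*(3*0))) = √(15512 + (-1158 + 386*0)) = √(15512 + (-1158 + 0)) = √(15512 - 1158) = √14354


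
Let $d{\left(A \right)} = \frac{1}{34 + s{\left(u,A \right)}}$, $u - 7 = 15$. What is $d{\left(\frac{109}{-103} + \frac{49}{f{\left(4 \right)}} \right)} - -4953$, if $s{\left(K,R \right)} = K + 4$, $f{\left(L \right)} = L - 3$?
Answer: $\frac{297181}{60} \approx 4953.0$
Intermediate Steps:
$u = 22$ ($u = 7 + 15 = 22$)
$f{\left(L \right)} = -3 + L$ ($f{\left(L \right)} = L - 3 = -3 + L$)
$s{\left(K,R \right)} = 4 + K$
$d{\left(A \right)} = \frac{1}{60}$ ($d{\left(A \right)} = \frac{1}{34 + \left(4 + 22\right)} = \frac{1}{34 + 26} = \frac{1}{60}$)
$d{\left(\frac{109}{-103} + \frac{49}{f{\left(4 \right)}} \right)} - -4953 = \frac{1}{60} - -4953 = \frac{1}{60} + 4953 = \frac{297181}{60}$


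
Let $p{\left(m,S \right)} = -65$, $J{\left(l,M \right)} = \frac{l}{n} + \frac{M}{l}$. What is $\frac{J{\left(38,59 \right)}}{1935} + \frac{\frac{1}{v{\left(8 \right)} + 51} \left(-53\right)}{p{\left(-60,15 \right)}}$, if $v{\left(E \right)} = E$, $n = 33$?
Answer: $\frac{28321691}{1861117830} \approx 0.015218$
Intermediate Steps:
$J{\left(l,M \right)} = \frac{l}{33} + \frac{M}{l}$
$\frac{J{\left(38,59 \right)}}{1935} + \frac{\frac{1}{v{\left(8 \right)} + 51} \left(-53\right)}{p{\left(-60,15 \right)}} = \frac{\frac{1}{33} \cdot 38 + \frac{59}{38}}{1935} + \frac{\frac{1}{8 + 51} \left(-53\right)}{-65} = \left(\frac{38}{33} + 59 \cdot \frac{1}{38}\right) \frac{1}{1935} + \frac{1}{59} \left(-53\right) \left(- \frac{1}{65}\right) = \left(\frac{38}{33} + \frac{59}{38}\right) \frac{1}{1935} + \frac{1}{59} \left(-53\right) \left(- \frac{1}{65}\right) = \frac{3391}{1254} \cdot \frac{1}{1935} - - \frac{53}{3835} = \frac{3391}{2426490} + \frac{53}{3835} = \frac{28321691}{1861117830}$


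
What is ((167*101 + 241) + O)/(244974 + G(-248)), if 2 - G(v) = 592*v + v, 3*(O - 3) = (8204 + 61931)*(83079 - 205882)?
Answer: -1076592134/147015 ≈ -7323.0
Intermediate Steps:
O = -8612788396/3 (O = 3 + ((8204 + 61931)*(83079 - 205882))/3 = 3 + (70135*(-122803))/3 = 3 + (⅓)*(-8612788405) = 3 - 8612788405/3 = -8612788396/3 ≈ -2.8709e+9)
G(v) = 2 - 593*v (G(v) = 2 - (592*v + v) = 2 - 593*v)
((167*101 + 241) + O)/(244974 + G(-248)) = ((167*101 + 241) - 8612788396/3)/(244974 + (2 - 593*(-248))) = ((16867 + 241) - 8612788396/3)/(244974 + (2 + 147064)) = (17108 - 8612788396/3)/(244974 + 147066) = -8612737072/3/392040 = -8612737072/3*1/392040 = -1076592134/147015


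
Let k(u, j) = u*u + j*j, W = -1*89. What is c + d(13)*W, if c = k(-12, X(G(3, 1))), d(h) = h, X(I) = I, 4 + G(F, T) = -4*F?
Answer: -757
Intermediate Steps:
G(F, T) = -4 - 4*F
W = -89
k(u, j) = j**2 + u**2 (k(u, j) = u**2 + j**2 = j**2 + u**2)
c = 400 (c = (-4 - 4*3)**2 + (-12)**2 = (-4 - 12)**2 + 144 = (-16)**2 + 144 = 256 + 144 = 400)
c + d(13)*W = 400 + 13*(-89) = 400 - 1157 = -757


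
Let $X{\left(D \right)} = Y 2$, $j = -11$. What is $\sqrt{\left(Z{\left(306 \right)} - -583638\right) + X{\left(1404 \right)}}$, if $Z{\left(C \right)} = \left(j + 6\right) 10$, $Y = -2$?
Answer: $4 \sqrt{36474} \approx 763.93$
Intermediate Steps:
$X{\left(D \right)} = -4$ ($X{\left(D \right)} = \left(-2\right) 2 = -4$)
$Z{\left(C \right)} = -50$ ($Z{\left(C \right)} = \left(-11 + 6\right) 10 = \left(-5\right) 10 = -50$)
$\sqrt{\left(Z{\left(306 \right)} - -583638\right) + X{\left(1404 \right)}} = \sqrt{\left(-50 - -583638\right) - 4} = \sqrt{\left(-50 + 583638\right) - 4} = \sqrt{583588 - 4} = \sqrt{583584} = 4 \sqrt{36474}$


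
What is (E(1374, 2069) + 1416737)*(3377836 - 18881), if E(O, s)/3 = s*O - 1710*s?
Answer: -2246519488325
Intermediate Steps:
E(O, s) = -5130*s + 3*O*s (E(O, s) = 3*(s*O - 1710*s) = 3*(O*s - 1710*s) = 3*(-1710*s + O*s) = -5130*s + 3*O*s)
(E(1374, 2069) + 1416737)*(3377836 - 18881) = (3*2069*(-1710 + 1374) + 1416737)*(3377836 - 18881) = (3*2069*(-336) + 1416737)*3358955 = (-2085552 + 1416737)*3358955 = -668815*3358955 = -2246519488325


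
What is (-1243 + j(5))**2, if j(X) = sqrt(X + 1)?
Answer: (1243 - sqrt(6))**2 ≈ 1.5390e+6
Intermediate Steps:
j(X) = sqrt(1 + X)
(-1243 + j(5))**2 = (-1243 + sqrt(1 + 5))**2 = (-1243 + sqrt(6))**2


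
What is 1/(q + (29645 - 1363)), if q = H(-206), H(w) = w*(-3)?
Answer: 1/28900 ≈ 3.4602e-5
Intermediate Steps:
H(w) = -3*w
q = 618 (q = -3*(-206) = 618)
1/(q + (29645 - 1363)) = 1/(618 + (29645 - 1363)) = 1/(618 + 28282) = 1/28900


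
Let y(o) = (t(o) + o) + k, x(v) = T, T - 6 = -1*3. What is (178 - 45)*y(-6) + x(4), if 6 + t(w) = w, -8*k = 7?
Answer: -20059/8 ≈ -2507.4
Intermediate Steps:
k = -7/8 (k = -⅛*7 = -7/8 ≈ -0.87500)
t(w) = -6 + w
T = 3 (T = 6 - 1*3 = 6 - 3 = 3)
x(v) = 3
y(o) = -55/8 + 2*o (y(o) = ((-6 + o) + o) - 7/8 = (-6 + 2*o) - 7/8 = -55/8 + 2*o)
(178 - 45)*y(-6) + x(4) = (178 - 45)*(-55/8 + 2*(-6)) + 3 = 133*(-55/8 - 12) + 3 = 133*(-151/8) + 3 = -20083/8 + 3 = -20059/8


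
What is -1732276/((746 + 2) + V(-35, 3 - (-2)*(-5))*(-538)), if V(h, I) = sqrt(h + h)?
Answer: -161967806/2602573 - 116495561*I*sqrt(70)/2602573 ≈ -62.234 - 374.5*I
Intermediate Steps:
V(h, I) = sqrt(2)*sqrt(h) (V(h, I) = sqrt(2*h) = sqrt(2)*sqrt(h))
-1732276/((746 + 2) + V(-35, 3 - (-2)*(-5))*(-538)) = -1732276/((746 + 2) + (sqrt(2)*sqrt(-35))*(-538)) = -1732276/(748 + (sqrt(2)*(I*sqrt(35)))*(-538)) = -1732276/(748 + (I*sqrt(70))*(-538)) = -1732276/(748 - 538*I*sqrt(70))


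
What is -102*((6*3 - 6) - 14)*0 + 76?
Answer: 76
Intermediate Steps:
-102*((6*3 - 6) - 14)*0 + 76 = -102*((18 - 6) - 14)*0 + 76 = -102*(12 - 14)*0 + 76 = -(-204)*0 + 76 = -102*0 + 76 = 0 + 76 = 76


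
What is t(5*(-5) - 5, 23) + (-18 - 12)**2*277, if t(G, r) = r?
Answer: 249323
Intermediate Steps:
t(5*(-5) - 5, 23) + (-18 - 12)**2*277 = 23 + (-18 - 12)**2*277 = 23 + (-30)**2*277 = 23 + 900*277 = 23 + 249300 = 249323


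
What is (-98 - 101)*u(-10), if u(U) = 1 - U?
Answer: -2189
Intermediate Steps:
(-98 - 101)*u(-10) = (-98 - 101)*(1 - 1*(-10)) = -199*(1 + 10) = -199*11 = -2189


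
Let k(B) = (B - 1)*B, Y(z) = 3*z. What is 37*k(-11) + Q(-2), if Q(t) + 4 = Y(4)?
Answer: 4892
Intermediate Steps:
Q(t) = 8 (Q(t) = -4 + 3*4 = -4 + 12 = 8)
k(B) = B*(-1 + B) (k(B) = (-1 + B)*B = B*(-1 + B))
37*k(-11) + Q(-2) = 37*(-11*(-1 - 11)) + 8 = 37*(-11*(-12)) + 8 = 37*132 + 8 = 4884 + 8 = 4892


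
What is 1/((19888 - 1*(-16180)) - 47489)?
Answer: -1/11421 ≈ -8.7558e-5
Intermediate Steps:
1/((19888 - 1*(-16180)) - 47489) = 1/((19888 + 16180) - 47489) = 1/(36068 - 47489) = 1/(-11421) = -1/11421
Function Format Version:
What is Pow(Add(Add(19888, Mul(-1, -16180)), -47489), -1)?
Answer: Rational(-1, 11421) ≈ -8.7558e-5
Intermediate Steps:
Pow(Add(Add(19888, Mul(-1, -16180)), -47489), -1) = Pow(Add(Add(19888, 16180), -47489), -1) = Pow(Add(36068, -47489), -1) = Pow(-11421, -1) = Rational(-1, 11421)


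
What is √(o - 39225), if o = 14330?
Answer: I*√24895 ≈ 157.78*I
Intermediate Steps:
√(o - 39225) = √(14330 - 39225) = √(-24895) = I*√24895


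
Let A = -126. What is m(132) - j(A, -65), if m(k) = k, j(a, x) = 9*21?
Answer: -57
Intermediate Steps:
j(a, x) = 189
m(132) - j(A, -65) = 132 - 1*189 = 132 - 189 = -57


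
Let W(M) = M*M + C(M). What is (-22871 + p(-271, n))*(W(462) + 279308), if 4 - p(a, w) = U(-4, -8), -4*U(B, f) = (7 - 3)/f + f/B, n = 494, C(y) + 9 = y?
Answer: -90223470265/8 ≈ -1.1278e+10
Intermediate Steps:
C(y) = -9 + y
W(M) = -9 + M + M² (W(M) = M*M + (-9 + M) = M² + (-9 + M) = -9 + M + M²)
U(B, f) = -1/f - f/(4*B) (U(B, f) = -((7 - 3)/f + f/B)/4 = -(4/f + f/B)/4 = -1/f - f/(4*B))
p(a, w) = 35/8 (p(a, w) = 4 - (-1/(-8) - ¼*(-8)/(-4)) = 4 - (-1*(-⅛) - ¼*(-8)*(-¼)) = 4 - (⅛ - ½) = 4 - 1*(-3/8) = 4 + 3/8 = 35/8)
(-22871 + p(-271, n))*(W(462) + 279308) = (-22871 + 35/8)*((-9 + 462 + 462²) + 279308) = -182933*((-9 + 462 + 213444) + 279308)/8 = -182933*(213897 + 279308)/8 = -182933/8*493205 = -90223470265/8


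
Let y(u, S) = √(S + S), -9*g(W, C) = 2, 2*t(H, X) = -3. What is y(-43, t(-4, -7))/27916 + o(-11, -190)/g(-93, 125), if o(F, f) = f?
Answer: 855 + I*√3/27916 ≈ 855.0 + 6.2045e-5*I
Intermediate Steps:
t(H, X) = -3/2 (t(H, X) = (½)*(-3) = -3/2)
g(W, C) = -2/9 (g(W, C) = -⅑*2 = -2/9)
y(u, S) = √2*√S (y(u, S) = √(2*S) = √2*√S)
y(-43, t(-4, -7))/27916 + o(-11, -190)/g(-93, 125) = (√2*√(-3/2))/27916 - 190/(-2/9) = (√2*(I*√6/2))*(1/27916) - 190*(-9/2) = (I*√3)*(1/27916) + 855 = I*√3/27916 + 855 = 855 + I*√3/27916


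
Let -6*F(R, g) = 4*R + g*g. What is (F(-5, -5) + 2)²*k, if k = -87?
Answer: -1421/12 ≈ -118.42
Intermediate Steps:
F(R, g) = -2*R/3 - g²/6 (F(R, g) = -(4*R + g*g)/6 = -(4*R + g²)/6 = -(g² + 4*R)/6 = -2*R/3 - g²/6)
(F(-5, -5) + 2)²*k = ((-⅔*(-5) - ⅙*(-5)²) + 2)²*(-87) = ((10/3 - ⅙*25) + 2)²*(-87) = ((10/3 - 25/6) + 2)²*(-87) = (-⅚ + 2)²*(-87) = (7/6)²*(-87) = (49/36)*(-87) = -1421/12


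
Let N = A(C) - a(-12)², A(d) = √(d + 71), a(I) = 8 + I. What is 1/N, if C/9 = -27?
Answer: -4/107 - I*√43/214 ≈ -0.037383 - 0.030642*I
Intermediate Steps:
C = -243 (C = 9*(-27) = -243)
A(d) = √(71 + d)
N = -16 + 2*I*√43 (N = √(71 - 243) - (8 - 12)² = √(-172) - 1*(-4)² = 2*I*√43 - 1*16 = 2*I*√43 - 16 = -16 + 2*I*√43 ≈ -16.0 + 13.115*I)
1/N = 1/(-16 + 2*I*√43)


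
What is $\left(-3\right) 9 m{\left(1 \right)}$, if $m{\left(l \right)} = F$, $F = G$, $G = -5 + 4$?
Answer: $27$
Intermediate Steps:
$G = -1$
$F = -1$
$m{\left(l \right)} = -1$
$\left(-3\right) 9 m{\left(1 \right)} = \left(-3\right) 9 \left(-1\right) = \left(-27\right) \left(-1\right) = 27$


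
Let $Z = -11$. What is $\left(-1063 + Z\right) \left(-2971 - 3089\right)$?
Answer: $6508440$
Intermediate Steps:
$\left(-1063 + Z\right) \left(-2971 - 3089\right) = \left(-1063 - 11\right) \left(-2971 - 3089\right) = \left(-1074\right) \left(-6060\right) = 6508440$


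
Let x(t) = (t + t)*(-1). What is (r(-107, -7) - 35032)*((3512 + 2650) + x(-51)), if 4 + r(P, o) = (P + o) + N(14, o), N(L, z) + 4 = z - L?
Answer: -220336200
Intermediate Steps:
x(t) = -2*t (x(t) = (2*t)*(-1) = -2*t)
N(L, z) = -4 + z - L (N(L, z) = -4 + (z - L) = -4 + z - L)
r(P, o) = -22 + P + 2*o (r(P, o) = -4 + ((P + o) + (-4 + o - 1*14)) = -4 + ((P + o) + (-4 + o - 14)) = -4 + ((P + o) + (-18 + o)) = -4 + (-18 + P + 2*o) = -22 + P + 2*o)
(r(-107, -7) - 35032)*((3512 + 2650) + x(-51)) = ((-22 - 107 + 2*(-7)) - 35032)*((3512 + 2650) - 2*(-51)) = ((-22 - 107 - 14) - 35032)*(6162 + 102) = (-143 - 35032)*6264 = -35175*6264 = -220336200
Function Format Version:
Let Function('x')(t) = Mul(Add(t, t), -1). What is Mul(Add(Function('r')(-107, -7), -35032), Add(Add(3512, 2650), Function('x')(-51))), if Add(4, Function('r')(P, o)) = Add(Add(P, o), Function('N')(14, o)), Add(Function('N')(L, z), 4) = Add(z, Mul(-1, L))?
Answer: -220336200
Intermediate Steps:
Function('x')(t) = Mul(-2, t) (Function('x')(t) = Mul(Mul(2, t), -1) = Mul(-2, t))
Function('N')(L, z) = Add(-4, z, Mul(-1, L)) (Function('N')(L, z) = Add(-4, Add(z, Mul(-1, L))) = Add(-4, z, Mul(-1, L)))
Function('r')(P, o) = Add(-22, P, Mul(2, o)) (Function('r')(P, o) = Add(-4, Add(Add(P, o), Add(-4, o, Mul(-1, 14)))) = Add(-4, Add(Add(P, o), Add(-4, o, -14))) = Add(-4, Add(Add(P, o), Add(-18, o))) = Add(-4, Add(-18, P, Mul(2, o))) = Add(-22, P, Mul(2, o)))
Mul(Add(Function('r')(-107, -7), -35032), Add(Add(3512, 2650), Function('x')(-51))) = Mul(Add(Add(-22, -107, Mul(2, -7)), -35032), Add(Add(3512, 2650), Mul(-2, -51))) = Mul(Add(Add(-22, -107, -14), -35032), Add(6162, 102)) = Mul(Add(-143, -35032), 6264) = Mul(-35175, 6264) = -220336200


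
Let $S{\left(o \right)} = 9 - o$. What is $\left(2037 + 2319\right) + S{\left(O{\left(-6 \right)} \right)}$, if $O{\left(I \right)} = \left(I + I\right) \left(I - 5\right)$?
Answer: $4233$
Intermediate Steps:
$O{\left(I \right)} = 2 I \left(-5 + I\right)$
$\left(2037 + 2319\right) + S{\left(O{\left(-6 \right)} \right)} = \left(2037 + 2319\right) + \left(9 - 2 \left(-6\right) \left(-5 - 6\right)\right) = 4356 + \left(9 - 2 \left(-6\right) \left(-11\right)\right) = 4356 + \left(9 - 132\right) = 4356 - 123 = 4233$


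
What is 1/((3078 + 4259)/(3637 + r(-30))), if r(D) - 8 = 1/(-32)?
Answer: 116639/234784 ≈ 0.49679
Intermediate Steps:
r(D) = 255/32 (r(D) = 8 + 1/(-32) = 8 - 1/32 = 255/32)
1/((3078 + 4259)/(3637 + r(-30))) = 1/((3078 + 4259)/(3637 + 255/32)) = 1/(7337/(116639/32)) = 1/(7337*(32/116639)) = 1/(234784/116639) = 116639/234784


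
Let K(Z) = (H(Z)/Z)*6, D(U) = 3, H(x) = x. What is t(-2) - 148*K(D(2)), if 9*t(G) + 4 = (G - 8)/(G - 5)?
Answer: -6218/7 ≈ -888.29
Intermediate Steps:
t(G) = -4/9 + (-8 + G)/(9*(-5 + G)) (t(G) = -4/9 + ((G - 8)/(G - 5))/9 = -4/9 + ((-8 + G)/(-5 + G))/9 = -4/9 + (-8 + G)/(9*(-5 + G)))
K(Z) = 6 (K(Z) = (Z/Z)*6 = 1*6 = 6)
t(-2) - 148*K(D(2)) = (4 - 1*(-2))/(3*(-5 - 2)) - 148*6 = (⅓)*(4 + 2)/(-7) - 888 = (⅓)*(-⅐)*6 - 888 = -2/7 - 888 = -6218/7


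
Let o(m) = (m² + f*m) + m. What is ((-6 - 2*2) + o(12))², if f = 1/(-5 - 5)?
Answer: 524176/25 ≈ 20967.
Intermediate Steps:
f = -⅒ (f = 1/(-10) = -⅒ ≈ -0.10000)
o(m) = m² + 9*m/10 (o(m) = (m² - m/10) + m = m² + 9*m/10)
((-6 - 2*2) + o(12))² = ((-6 - 2*2) + (⅒)*12*(9 + 10*12))² = ((-6 - 4) + (⅒)*12*(9 + 120))² = (-10 + (⅒)*12*129)² = (-10 + 774/5)² = (724/5)² = 524176/25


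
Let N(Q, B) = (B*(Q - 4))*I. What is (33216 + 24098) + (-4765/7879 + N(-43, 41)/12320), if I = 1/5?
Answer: 27816834862767/485346400 ≈ 57313.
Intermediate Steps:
I = 1/5 ≈ 0.20000
N(Q, B) = B*(-4 + Q)/5 (N(Q, B) = (B*(Q - 4))*(1/5) = (B*(-4 + Q))*(1/5) = B*(-4 + Q)/5)
(33216 + 24098) + (-4765/7879 + N(-43, 41)/12320) = (33216 + 24098) + (-4765/7879 + ((1/5)*41*(-4 - 43))/12320) = 57314 + (-4765*1/7879 + ((1/5)*41*(-47))*(1/12320)) = 57314 + (-4765/7879 - 1927/5*1/12320) = 57314 + (-4765/7879 - 1927/61600) = 57314 - 308706833/485346400 = 27816834862767/485346400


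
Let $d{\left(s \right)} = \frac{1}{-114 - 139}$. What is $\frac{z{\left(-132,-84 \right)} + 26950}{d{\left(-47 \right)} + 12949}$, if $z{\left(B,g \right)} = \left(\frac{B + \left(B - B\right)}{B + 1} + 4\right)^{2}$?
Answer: $\frac{58559289679}{28110541728} \approx 2.0832$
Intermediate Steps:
$z{\left(B,g \right)} = \left(4 + \frac{B}{1 + B}\right)^{2}$ ($z{\left(B,g \right)} = \left(\frac{B + 0}{1 + B} + 4\right)^{2} = \left(\frac{B}{1 + B} + 4\right)^{2} = \left(4 + \frac{B}{1 + B}\right)^{2}$)
$d{\left(s \right)} = - \frac{1}{253}$ ($d{\left(s \right)} = \frac{1}{-253} = - \frac{1}{253}$)
$\frac{z{\left(-132,-84 \right)} + 26950}{d{\left(-47 \right)} + 12949} = \frac{\frac{\left(4 + 5 \left(-132\right)\right)^{2}}{\left(1 - 132\right)^{2}} + 26950}{- \frac{1}{253} + 12949} = \frac{\frac{\left(4 - 660\right)^{2}}{17161} + 26950}{\frac{3276096}{253}} = \left(\frac{\left(-656\right)^{2}}{17161} + 26950\right) \frac{253}{3276096} = \left(\frac{1}{17161} \cdot 430336 + 26950\right) \frac{253}{3276096} = \left(\frac{430336}{17161} + 26950\right) \frac{253}{3276096} = \frac{462919286}{17161} \cdot \frac{253}{3276096} = \frac{58559289679}{28110541728}$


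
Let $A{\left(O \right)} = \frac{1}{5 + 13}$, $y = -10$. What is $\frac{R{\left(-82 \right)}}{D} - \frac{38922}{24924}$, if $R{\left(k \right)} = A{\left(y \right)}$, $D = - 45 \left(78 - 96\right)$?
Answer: $- \frac{47288153}{30282660} \approx -1.5616$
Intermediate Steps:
$D = 810$ ($D = \left(-45\right) \left(-18\right) = 810$)
$A{\left(O \right)} = \frac{1}{18}$
$R{\left(k \right)} = \frac{1}{18}$
$\frac{R{\left(-82 \right)}}{D} - \frac{38922}{24924} = \frac{1}{18 \cdot 810} - \frac{38922}{24924} = \frac{1}{18} \cdot \frac{1}{810} - \frac{6487}{4154} = \frac{1}{14580} - \frac{6487}{4154} = - \frac{47288153}{30282660}$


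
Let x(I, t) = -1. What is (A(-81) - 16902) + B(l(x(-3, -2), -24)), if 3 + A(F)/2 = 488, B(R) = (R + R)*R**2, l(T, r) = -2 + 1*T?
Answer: -15986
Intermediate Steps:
l(T, r) = -2 + T
B(R) = 2*R**3 (B(R) = (2*R)*R**2 = 2*R**3)
A(F) = 970 (A(F) = -6 + 2*488 = -6 + 976 = 970)
(A(-81) - 16902) + B(l(x(-3, -2), -24)) = (970 - 16902) + 2*(-2 - 1)**3 = -15932 + 2*(-3)**3 = -15932 + 2*(-27) = -15932 - 54 = -15986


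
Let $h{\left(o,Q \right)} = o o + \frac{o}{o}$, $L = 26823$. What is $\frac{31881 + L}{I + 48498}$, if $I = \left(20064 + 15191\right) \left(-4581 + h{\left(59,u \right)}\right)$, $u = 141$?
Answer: $- \frac{58704}{38696747} \approx -0.001517$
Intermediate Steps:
$h{\left(o,Q \right)} = 1 + o^{2}$ ($h{\left(o,Q \right)} = o^{2} + 1 = 1 + o^{2}$)
$I = -38745245$ ($I = \left(20064 + 15191\right) \left(-4581 + \left(1 + 59^{2}\right)\right) = 35255 \left(-4581 + \left(1 + 3481\right)\right) = 35255 \left(-4581 + 3482\right) = 35255 \left(-1099\right) = -38745245$)
$\frac{31881 + L}{I + 48498} = \frac{31881 + 26823}{-38745245 + 48498} = \frac{58704}{-38696747} = 58704 \left(- \frac{1}{38696747}\right) = - \frac{58704}{38696747}$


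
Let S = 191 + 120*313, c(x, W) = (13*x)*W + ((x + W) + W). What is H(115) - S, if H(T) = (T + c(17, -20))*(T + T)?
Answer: -1033191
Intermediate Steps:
c(x, W) = x + 2*W + 13*W*x (c(x, W) = 13*W*x + ((W + x) + W) = 13*W*x + (x + 2*W) = x + 2*W + 13*W*x)
S = 37751 (S = 191 + 37560 = 37751)
H(T) = 2*T*(-4443 + T) (H(T) = (T + (17 + 2*(-20) + 13*(-20)*17))*(T + T) = (T + (17 - 40 - 4420))*(2*T) = (T - 4443)*(2*T) = (-4443 + T)*(2*T) = 2*T*(-4443 + T))
H(115) - S = 2*115*(-4443 + 115) - 1*37751 = 2*115*(-4328) - 37751 = -995440 - 37751 = -1033191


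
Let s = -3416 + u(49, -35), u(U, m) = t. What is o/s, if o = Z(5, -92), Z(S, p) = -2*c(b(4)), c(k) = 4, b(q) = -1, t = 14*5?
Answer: 4/1673 ≈ 0.0023909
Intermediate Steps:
t = 70
u(U, m) = 70
s = -3346 (s = -3416 + 70 = -3346)
Z(S, p) = -8 (Z(S, p) = -2*4 = -8)
o = -8
o/s = -8/(-3346) = -8*(-1/3346) = 4/1673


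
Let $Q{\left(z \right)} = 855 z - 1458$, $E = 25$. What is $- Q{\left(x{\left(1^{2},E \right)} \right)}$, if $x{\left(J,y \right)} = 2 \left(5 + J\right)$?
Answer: $-8802$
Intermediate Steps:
$x{\left(J,y \right)} = 10 + 2 J$
$Q{\left(z \right)} = -1458 + 855 z$
$- Q{\left(x{\left(1^{2},E \right)} \right)} = - (-1458 + 855 \left(10 + 2 \cdot 1^{2}\right)) = - (-1458 + 855 \left(10 + 2 \cdot 1\right)) = - (-1458 + 855 \left(10 + 2\right)) = - (-1458 + 855 \cdot 12) = - (-1458 + 10260) = \left(-1\right) 8802 = -8802$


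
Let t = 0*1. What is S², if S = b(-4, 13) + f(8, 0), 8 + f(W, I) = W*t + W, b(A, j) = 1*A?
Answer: 16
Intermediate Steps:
b(A, j) = A
t = 0
f(W, I) = -8 + W (f(W, I) = -8 + (W*0 + W) = -8 + (0 + W) = -8 + W)
S = -4 (S = -4 + (-8 + 8) = -4 + 0 = -4)
S² = (-4)² = 16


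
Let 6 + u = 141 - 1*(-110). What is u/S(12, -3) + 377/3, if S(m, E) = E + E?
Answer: 509/6 ≈ 84.833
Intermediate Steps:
S(m, E) = 2*E
u = 245 (u = -6 + (141 - 1*(-110)) = -6 + (141 + 110) = -6 + 251 = 245)
u/S(12, -3) + 377/3 = 245/((2*(-3))) + 377/3 = 245/(-6) + 377*(1/3) = 245*(-1/6) + 377/3 = -245/6 + 377/3 = 509/6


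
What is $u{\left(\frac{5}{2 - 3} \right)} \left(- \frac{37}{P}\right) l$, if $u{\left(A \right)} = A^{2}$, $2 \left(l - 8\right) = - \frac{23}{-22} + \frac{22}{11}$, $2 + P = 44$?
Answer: $- \frac{387575}{1848} \approx -209.73$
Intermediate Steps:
$P = 42$ ($P = -2 + 44 = 42$)
$l = \frac{419}{44}$ ($l = 8 + \frac{- \frac{23}{-22} + \frac{22}{11}}{2} = 8 + \frac{\left(-23\right) \left(- \frac{1}{22}\right) + 22 \cdot \frac{1}{11}}{2} = 8 + \frac{\frac{23}{22} + 2}{2} = 8 + \frac{1}{2} \cdot \frac{67}{22} = 8 + \frac{67}{44} = \frac{419}{44} \approx 9.5227$)
$u{\left(\frac{5}{2 - 3} \right)} \left(- \frac{37}{P}\right) l = \left(\frac{5}{2 - 3}\right)^{2} \left(- \frac{37}{42}\right) \frac{419}{44} = \left(\frac{5}{2 - 3}\right)^{2} \left(\left(-37\right) \frac{1}{42}\right) \frac{419}{44} = \left(\frac{5}{-1}\right)^{2} \left(- \frac{37}{42}\right) \frac{419}{44} = \left(5 \left(-1\right)\right)^{2} \left(- \frac{37}{42}\right) \frac{419}{44} = \left(-5\right)^{2} \left(- \frac{37}{42}\right) \frac{419}{44} = 25 \left(- \frac{37}{42}\right) \frac{419}{44} = \left(- \frac{925}{42}\right) \frac{419}{44} = - \frac{387575}{1848}$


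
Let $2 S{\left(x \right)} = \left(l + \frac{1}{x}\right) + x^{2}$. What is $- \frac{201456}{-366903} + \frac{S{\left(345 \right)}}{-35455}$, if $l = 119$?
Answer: $- \frac{125345941503}{110813538850} \approx -1.1311$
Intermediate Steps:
$S{\left(x \right)} = \frac{119}{2} + \frac{1}{2 x} + \frac{x^{2}}{2}$ ($S{\left(x \right)} = \frac{\left(119 + \frac{1}{x}\right) + x^{2}}{2} = \frac{119 + \frac{1}{x} + x^{2}}{2} = \frac{119}{2} + \frac{1}{2 x} + \frac{x^{2}}{2}$)
$- \frac{201456}{-366903} + \frac{S{\left(345 \right)}}{-35455} = - \frac{201456}{-366903} + \frac{\frac{1}{2} \cdot \frac{1}{345} \left(1 + 345 \left(119 + 345^{2}\right)\right)}{-35455} = \left(-201456\right) \left(- \frac{1}{366903}\right) + \frac{1}{2} \cdot \frac{1}{345} \left(1 + 345 \left(119 + 119025\right)\right) \left(- \frac{1}{35455}\right) = \frac{22384}{40767} + \frac{1}{2} \cdot \frac{1}{345} \left(1 + 345 \cdot 119144\right) \left(- \frac{1}{35455}\right) = \frac{22384}{40767} + \frac{1}{2} \cdot \frac{1}{345} \left(1 + 41104680\right) \left(- \frac{1}{35455}\right) = \frac{22384}{40767} + \frac{1}{2} \cdot \frac{1}{345} \cdot 41104681 \left(- \frac{1}{35455}\right) = \frac{22384}{40767} + \frac{41104681}{690} \left(- \frac{1}{35455}\right) = \frac{22384}{40767} - \frac{41104681}{24463950} = - \frac{125345941503}{110813538850}$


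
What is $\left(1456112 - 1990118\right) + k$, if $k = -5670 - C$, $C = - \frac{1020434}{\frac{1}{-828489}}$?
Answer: $-845418883902$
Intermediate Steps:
$C = 845418344226$ ($C = - \frac{1020434}{- \frac{1}{828489}} = \left(-1020434\right) \left(-828489\right) = 845418344226$)
$k = -845418349896$ ($k = -5670 - 845418344226 = -845418349896$)
$\left(1456112 - 1990118\right) + k = \left(1456112 - 1990118\right) - 845418349896 = -534006 - 845418349896 = -845418883902$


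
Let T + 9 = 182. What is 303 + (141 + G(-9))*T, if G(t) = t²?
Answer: 38709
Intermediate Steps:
T = 173 (T = -9 + 182 = 173)
303 + (141 + G(-9))*T = 303 + (141 + (-9)²)*173 = 303 + (141 + 81)*173 = 303 + 222*173 = 303 + 38406 = 38709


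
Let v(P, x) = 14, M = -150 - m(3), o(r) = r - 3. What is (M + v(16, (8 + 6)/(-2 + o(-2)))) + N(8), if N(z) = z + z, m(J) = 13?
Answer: -133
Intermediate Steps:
o(r) = -3 + r
M = -163 (M = -150 - 1*13 = -150 - 13 = -163)
N(z) = 2*z
(M + v(16, (8 + 6)/(-2 + o(-2)))) + N(8) = (-163 + 14) + 2*8 = -149 + 16 = -133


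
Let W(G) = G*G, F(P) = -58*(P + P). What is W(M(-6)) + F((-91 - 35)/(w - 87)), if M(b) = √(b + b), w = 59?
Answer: -534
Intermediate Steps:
F(P) = -116*P
M(b) = √2*√b (M(b) = √(2*b) = √2*√b)
W(G) = G²
W(M(-6)) + F((-91 - 35)/(w - 87)) = (√2*√(-6))² - 116*(-91 - 35)/(59 - 87) = (√2*(I*√6))² - (-14616)/(-28) = (2*I*√3)² - (-14616)*(-1)/28 = -12 - 116*9/2 = -12 - 522 = -534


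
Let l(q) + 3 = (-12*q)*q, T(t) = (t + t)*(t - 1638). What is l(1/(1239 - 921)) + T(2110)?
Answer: 16785210398/8427 ≈ 1.9918e+6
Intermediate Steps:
T(t) = 2*t*(-1638 + t) (T(t) = (2*t)*(-1638 + t) = 2*t*(-1638 + t))
l(q) = -3 - 12*q**2 (l(q) = -3 + (-12*q)*q = -3 - 12*q**2)
l(1/(1239 - 921)) + T(2110) = (-3 - 12/(1239 - 921)**2) + 2*2110*(-1638 + 2110) = (-3 - 12*(1/318)**2) + 2*2110*472 = (-3 - 12*(1/318)**2) + 1991840 = (-3 - 12*1/101124) + 1991840 = (-3 - 1/8427) + 1991840 = -25282/8427 + 1991840 = 16785210398/8427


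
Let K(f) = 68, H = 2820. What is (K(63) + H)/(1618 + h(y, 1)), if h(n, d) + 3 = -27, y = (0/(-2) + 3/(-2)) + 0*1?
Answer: 722/397 ≈ 1.8186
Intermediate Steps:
y = -3/2 (y = (0*(-1/2) + 3*(-1/2)) + 0 = (0 - 3/2) + 0 = -3/2 + 0 = -3/2 ≈ -1.5000)
h(n, d) = -30 (h(n, d) = -3 - 27 = -30)
(K(63) + H)/(1618 + h(y, 1)) = (68 + 2820)/(1618 - 30) = 2888/1588 = 2888*(1/1588) = 722/397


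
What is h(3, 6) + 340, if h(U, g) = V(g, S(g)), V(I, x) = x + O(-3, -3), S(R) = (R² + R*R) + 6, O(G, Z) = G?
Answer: 415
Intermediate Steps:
S(R) = 6 + 2*R² (S(R) = (R² + R²) + 6 = 2*R² + 6 = 6 + 2*R²)
V(I, x) = -3 + x (V(I, x) = x - 3 = -3 + x)
h(U, g) = 3 + 2*g² (h(U, g) = -3 + (6 + 2*g²) = 3 + 2*g²)
h(3, 6) + 340 = (3 + 2*6²) + 340 = (3 + 2*36) + 340 = (3 + 72) + 340 = 75 + 340 = 415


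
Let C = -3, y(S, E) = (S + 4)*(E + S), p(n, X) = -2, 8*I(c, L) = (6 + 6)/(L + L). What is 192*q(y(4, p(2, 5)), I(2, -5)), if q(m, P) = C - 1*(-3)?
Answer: 0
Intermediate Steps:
I(c, L) = 3/(4*L) (I(c, L) = ((6 + 6)/(L + L))/8 = (12/((2*L)))/8 = (12*(1/(2*L)))/8 = (6/L)/8 = 3/(4*L))
y(S, E) = (4 + S)*(E + S)
q(m, P) = 0 (q(m, P) = -3 - 1*(-3) = -3 + 3 = 0)
192*q(y(4, p(2, 5)), I(2, -5)) = 192*0 = 0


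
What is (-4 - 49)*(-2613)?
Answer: 138489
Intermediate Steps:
(-4 - 49)*(-2613) = -53*(-2613) = 138489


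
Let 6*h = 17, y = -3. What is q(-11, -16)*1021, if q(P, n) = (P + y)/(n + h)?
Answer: 85764/79 ≈ 1085.6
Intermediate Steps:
h = 17/6 (h = (⅙)*17 = 17/6 ≈ 2.8333)
q(P, n) = (-3 + P)/(17/6 + n) (q(P, n) = (P - 3)/(n + 17/6) = (-3 + P)/(17/6 + n))
q(-11, -16)*1021 = (6*(-3 - 11)/(17 + 6*(-16)))*1021 = (6*(-14)/(17 - 96))*1021 = (6*(-14)/(-79))*1021 = (6*(-1/79)*(-14))*1021 = (84/79)*1021 = 85764/79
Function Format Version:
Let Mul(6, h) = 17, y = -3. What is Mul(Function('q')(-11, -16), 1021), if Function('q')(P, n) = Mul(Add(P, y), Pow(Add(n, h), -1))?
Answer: Rational(85764, 79) ≈ 1085.6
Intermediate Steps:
h = Rational(17, 6) (h = Mul(Rational(1, 6), 17) = Rational(17, 6) ≈ 2.8333)
Function('q')(P, n) = Mul(Pow(Add(Rational(17, 6), n), -1), Add(-3, P)) (Function('q')(P, n) = Mul(Add(P, -3), Pow(Add(n, Rational(17, 6)), -1)) = Mul(Add(-3, P), Pow(Add(Rational(17, 6), n), -1)) = Mul(Pow(Add(Rational(17, 6), n), -1), Add(-3, P)))
Mul(Function('q')(-11, -16), 1021) = Mul(Mul(6, Pow(Add(17, Mul(6, -16)), -1), Add(-3, -11)), 1021) = Mul(Mul(6, Pow(Add(17, -96), -1), -14), 1021) = Mul(Mul(6, Pow(-79, -1), -14), 1021) = Mul(Mul(6, Rational(-1, 79), -14), 1021) = Mul(Rational(84, 79), 1021) = Rational(85764, 79)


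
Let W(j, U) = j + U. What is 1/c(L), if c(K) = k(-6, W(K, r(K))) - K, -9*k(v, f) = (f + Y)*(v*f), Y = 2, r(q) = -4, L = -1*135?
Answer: 3/38491 ≈ 7.7940e-5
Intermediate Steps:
L = -135
W(j, U) = U + j
k(v, f) = -f*v*(2 + f)/9 (k(v, f) = -(f + 2)*v*f/9 = -(2 + f)*f*v/9 = -f*v*(2 + f)/9)
c(K) = -K + 2*(-4 + K)*(-2 + K)/3 (c(K) = -⅑*(-4 + K)*(-6)*(2 + (-4 + K)) - K = -⅑*(-4 + K)*(-6)*(-2 + K) - K = 2*(-4 + K)*(-2 + K)/3 - K = -K + 2*(-4 + K)*(-2 + K)/3)
1/c(L) = 1/(16/3 - 5*(-135) + (⅔)*(-135)²) = 1/(16/3 + 675 + (⅔)*18225) = 1/(16/3 + 675 + 12150) = 1/(38491/3) = 3/38491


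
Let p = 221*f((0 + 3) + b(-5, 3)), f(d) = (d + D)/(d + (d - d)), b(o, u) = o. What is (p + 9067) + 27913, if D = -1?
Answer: 74623/2 ≈ 37312.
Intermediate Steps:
f(d) = (-1 + d)/d (f(d) = (d - 1)/(d + (d - d)) = (-1 + d)/(d + 0) = (-1 + d)/d)
p = 663/2 (p = 221*((-1 + ((0 + 3) - 5))/((0 + 3) - 5)) = 221*((-1 + (3 - 5))/(3 - 5)) = 221*((-1 - 2)/(-2)) = 221*(-½*(-3)) = 221*(3/2) = 663/2 ≈ 331.50)
(p + 9067) + 27913 = (663/2 + 9067) + 27913 = 18797/2 + 27913 = 74623/2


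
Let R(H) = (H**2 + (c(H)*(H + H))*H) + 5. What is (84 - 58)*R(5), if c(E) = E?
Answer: 7280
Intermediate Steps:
R(H) = 5 + H**2 + 2*H**3 (R(H) = (H**2 + (H*(H + H))*H) + 5 = (H**2 + (H*(2*H))*H) + 5 = (H**2 + (2*H**2)*H) + 5 = (H**2 + 2*H**3) + 5 = 5 + H**2 + 2*H**3)
(84 - 58)*R(5) = (84 - 58)*(5 + 5**2 + 2*5**3) = 26*(5 + 25 + 2*125) = 26*(5 + 25 + 250) = 26*280 = 7280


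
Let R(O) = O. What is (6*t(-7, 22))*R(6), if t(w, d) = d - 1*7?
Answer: 540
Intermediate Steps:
t(w, d) = -7 + d (t(w, d) = d - 7 = -7 + d)
(6*t(-7, 22))*R(6) = (6*(-7 + 22))*6 = (6*15)*6 = 90*6 = 540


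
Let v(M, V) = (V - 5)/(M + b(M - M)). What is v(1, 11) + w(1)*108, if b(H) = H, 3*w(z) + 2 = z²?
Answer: -30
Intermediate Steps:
w(z) = -⅔ + z²/3
v(M, V) = (-5 + V)/M (v(M, V) = (V - 5)/(M + (M - M)) = (-5 + V)/(M + 0) = (-5 + V)/M)
v(1, 11) + w(1)*108 = (-5 + 11)/1 + (-⅔ + (⅓)*1²)*108 = 1*6 + (-⅔ + (⅓)*1)*108 = 6 + (-⅔ + ⅓)*108 = 6 - ⅓*108 = 6 - 36 = -30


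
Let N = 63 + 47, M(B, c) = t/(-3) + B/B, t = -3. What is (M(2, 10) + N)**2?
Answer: 12544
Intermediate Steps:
M(B, c) = 2 (M(B, c) = -3/(-3) + B/B = -3*(-1/3) + 1 = 1 + 1 = 2)
N = 110
(M(2, 10) + N)**2 = (2 + 110)**2 = 112**2 = 12544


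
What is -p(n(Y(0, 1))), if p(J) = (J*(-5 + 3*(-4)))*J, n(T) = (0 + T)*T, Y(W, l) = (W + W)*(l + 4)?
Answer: 0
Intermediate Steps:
Y(W, l) = 2*W*(4 + l) (Y(W, l) = (2*W)*(4 + l) = 2*W*(4 + l))
n(T) = T² (n(T) = T*T = T²)
p(J) = -17*J² (p(J) = (J*(-5 - 12))*J = (J*(-17))*J = (-17*J)*J = -17*J²)
-p(n(Y(0, 1))) = -(-17)*((2*0*(4 + 1))²)² = -(-17)*((2*0*5)²)² = -(-17)*(0²)² = -(-17)*0² = -(-17)*0 = -1*0 = 0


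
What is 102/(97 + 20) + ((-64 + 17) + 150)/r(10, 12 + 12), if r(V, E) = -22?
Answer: -3269/858 ≈ -3.8100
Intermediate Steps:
102/(97 + 20) + ((-64 + 17) + 150)/r(10, 12 + 12) = 102/(97 + 20) + ((-64 + 17) + 150)/(-22) = 102/117 + (-47 + 150)*(-1/22) = 102*(1/117) + 103*(-1/22) = 34/39 - 103/22 = -3269/858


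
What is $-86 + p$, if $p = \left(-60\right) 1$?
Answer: $-146$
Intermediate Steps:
$p = -60$
$-86 + p = -86 - 60 = -146$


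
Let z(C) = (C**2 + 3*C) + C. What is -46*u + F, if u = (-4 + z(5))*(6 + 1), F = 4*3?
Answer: -13190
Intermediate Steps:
F = 12
z(C) = C**2 + 4*C
u = 287 (u = (-4 + 5*(4 + 5))*(6 + 1) = (-4 + 5*9)*7 = (-4 + 45)*7 = 41*7 = 287)
-46*u + F = -46*287 + 12 = -13202 + 12 = -13190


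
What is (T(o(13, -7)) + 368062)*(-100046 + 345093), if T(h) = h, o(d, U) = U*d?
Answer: 90170189637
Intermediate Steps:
(T(o(13, -7)) + 368062)*(-100046 + 345093) = (-7*13 + 368062)*(-100046 + 345093) = (-91 + 368062)*245047 = 367971*245047 = 90170189637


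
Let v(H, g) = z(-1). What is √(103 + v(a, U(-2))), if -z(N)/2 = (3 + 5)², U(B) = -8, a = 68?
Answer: 5*I ≈ 5.0*I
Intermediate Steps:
z(N) = -128 (z(N) = -2*(3 + 5)² = -2*8² = -2*64 = -128)
v(H, g) = -128
√(103 + v(a, U(-2))) = √(103 - 128) = √(-25) = 5*I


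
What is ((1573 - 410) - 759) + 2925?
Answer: 3329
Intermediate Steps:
((1573 - 410) - 759) + 2925 = (1163 - 759) + 2925 = 404 + 2925 = 3329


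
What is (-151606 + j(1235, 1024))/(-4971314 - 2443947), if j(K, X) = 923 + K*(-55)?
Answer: 218608/7415261 ≈ 0.029481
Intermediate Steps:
j(K, X) = 923 - 55*K
(-151606 + j(1235, 1024))/(-4971314 - 2443947) = (-151606 + (923 - 55*1235))/(-4971314 - 2443947) = (-151606 + (923 - 67925))/(-7415261) = (-151606 - 67002)*(-1/7415261) = -218608*(-1/7415261) = 218608/7415261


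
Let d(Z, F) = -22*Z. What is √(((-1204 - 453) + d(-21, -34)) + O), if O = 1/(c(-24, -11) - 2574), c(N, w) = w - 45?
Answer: I*√8265698130/2630 ≈ 34.569*I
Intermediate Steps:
c(N, w) = -45 + w
O = -1/2630 (O = 1/((-45 - 11) - 2574) = 1/(-56 - 2574) = 1/(-2630) = -1/2630 ≈ -0.00038023)
√(((-1204 - 453) + d(-21, -34)) + O) = √(((-1204 - 453) - 22*(-21)) - 1/2630) = √((-1657 + 462) - 1/2630) = √(-1195 - 1/2630) = √(-3142851/2630) = I*√8265698130/2630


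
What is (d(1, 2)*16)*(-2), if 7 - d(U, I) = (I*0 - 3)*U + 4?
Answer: -192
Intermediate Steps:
d(U, I) = 3 + 3*U (d(U, I) = 7 - ((I*0 - 3)*U + 4) = 7 - ((0 - 3)*U + 4) = 7 - (-3*U + 4) = 7 - (4 - 3*U) = 7 + (-4 + 3*U) = 3 + 3*U)
(d(1, 2)*16)*(-2) = ((3 + 3*1)*16)*(-2) = ((3 + 3)*16)*(-2) = (6*16)*(-2) = 96*(-2) = -192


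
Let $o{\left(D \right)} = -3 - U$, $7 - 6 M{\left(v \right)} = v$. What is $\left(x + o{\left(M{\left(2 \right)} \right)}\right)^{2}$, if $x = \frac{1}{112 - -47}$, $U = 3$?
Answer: $\frac{908209}{25281} \approx 35.925$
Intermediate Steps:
$M{\left(v \right)} = \frac{7}{6} - \frac{v}{6}$
$o{\left(D \right)} = -6$ ($o{\left(D \right)} = -3 - 3 = -6$)
$x = \frac{1}{159}$ ($x = \frac{1}{112 + \left(-23 + 70\right)} = \frac{1}{112 + 47} = \frac{1}{159} \approx 0.0062893$)
$\left(x + o{\left(M{\left(2 \right)} \right)}\right)^{2} = \left(\frac{1}{159} - 6\right)^{2} = \left(- \frac{953}{159}\right)^{2} = \frac{908209}{25281}$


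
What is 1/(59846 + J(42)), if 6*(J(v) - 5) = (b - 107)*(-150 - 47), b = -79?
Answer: 1/65958 ≈ 1.5161e-5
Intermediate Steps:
J(v) = 6112 (J(v) = 5 + ((-79 - 107)*(-150 - 47))/6 = 5 + (-186*(-197))/6 = 5 + (1/6)*36642 = 5 + 6107 = 6112)
1/(59846 + J(42)) = 1/(59846 + 6112) = 1/65958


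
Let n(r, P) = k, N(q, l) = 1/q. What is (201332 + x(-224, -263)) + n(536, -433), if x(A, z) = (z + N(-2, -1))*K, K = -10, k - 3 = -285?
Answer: 203685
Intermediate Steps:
k = -282 (k = 3 - 285 = -282)
n(r, P) = -282
x(A, z) = 5 - 10*z (x(A, z) = (z + 1/(-2))*(-10) = (z - ½)*(-10) = (-½ + z)*(-10) = 5 - 10*z)
(201332 + x(-224, -263)) + n(536, -433) = (201332 + (5 - 10*(-263))) - 282 = (201332 + (5 + 2630)) - 282 = (201332 + 2635) - 282 = 203967 - 282 = 203685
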